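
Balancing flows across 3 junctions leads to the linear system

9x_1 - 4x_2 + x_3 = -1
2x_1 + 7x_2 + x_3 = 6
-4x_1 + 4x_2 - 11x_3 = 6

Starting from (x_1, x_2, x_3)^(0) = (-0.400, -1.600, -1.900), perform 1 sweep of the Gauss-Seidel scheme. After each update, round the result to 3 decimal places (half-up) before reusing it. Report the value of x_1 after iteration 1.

Iteration 1:
  x_1 = (-1 - (-4)·-1.600 - (1)·-1.900) / (9) = -0.611
  x_2 = (6 - (2)·-0.611 - (1)·-1.900) / (7) = 1.303
  x_3 = (6 - (-4)·-0.611 - (4)·1.303) / (-11) = 0.151

-0.611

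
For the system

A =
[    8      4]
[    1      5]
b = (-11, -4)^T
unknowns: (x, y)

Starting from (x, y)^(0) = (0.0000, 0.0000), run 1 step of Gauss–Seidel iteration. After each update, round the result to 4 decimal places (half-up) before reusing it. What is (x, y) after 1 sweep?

Iteration 1:
  x = (-11 - (4)·0.0000) / (8) = -1.3750
  y = (-4 - (1)·-1.3750) / (5) = -0.5250

(-1.3750, -0.5250)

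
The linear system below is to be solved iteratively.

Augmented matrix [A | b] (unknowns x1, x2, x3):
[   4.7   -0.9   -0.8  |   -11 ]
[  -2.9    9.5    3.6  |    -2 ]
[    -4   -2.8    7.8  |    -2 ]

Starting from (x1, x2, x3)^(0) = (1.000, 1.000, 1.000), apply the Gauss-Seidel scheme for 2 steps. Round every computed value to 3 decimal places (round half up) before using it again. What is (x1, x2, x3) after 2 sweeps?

Iteration 1:
  x1 = (-11 - (-0.9)·1.000 - (-0.8)·1.000) / (4.7) = -1.979
  x2 = (-2 - (-2.9)·-1.979 - (3.6)·1.000) / (9.5) = -1.194
  x3 = (-2 - (-4)·-1.979 - (-2.8)·-1.194) / (7.8) = -1.700
Iteration 2:
  x1 = (-11 - (-0.9)·-1.194 - (-0.8)·-1.700) / (4.7) = -2.858
  x2 = (-2 - (-2.9)·-2.858 - (3.6)·-1.700) / (9.5) = -0.439
  x3 = (-2 - (-4)·-2.858 - (-2.8)·-0.439) / (7.8) = -1.880

(-2.858, -0.439, -1.880)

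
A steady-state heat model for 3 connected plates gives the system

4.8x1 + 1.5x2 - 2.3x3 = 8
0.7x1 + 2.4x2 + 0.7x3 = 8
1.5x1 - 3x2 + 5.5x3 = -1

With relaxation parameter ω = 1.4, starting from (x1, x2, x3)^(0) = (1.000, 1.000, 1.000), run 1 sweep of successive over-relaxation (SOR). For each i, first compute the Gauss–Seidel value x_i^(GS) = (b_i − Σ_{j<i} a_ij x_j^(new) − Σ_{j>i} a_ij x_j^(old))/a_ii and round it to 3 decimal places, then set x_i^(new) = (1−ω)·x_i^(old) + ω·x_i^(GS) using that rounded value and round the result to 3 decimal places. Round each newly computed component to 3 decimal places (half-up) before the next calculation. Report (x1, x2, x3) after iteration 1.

(2.166, 2.974, 0.790)

Iteration 1:
  x1: GS value = (8 - (1.5)·1.000 - (-2.3)·1.000) / (4.8) = 1.833;  x1 ← (1−ω)·1.000 + ω·1.833 = 2.166
  x2: GS value = (8 - (0.7)·2.166 - (0.7)·1.000) / (2.4) = 2.410;  x2 ← (1−ω)·1.000 + ω·2.410 = 2.974
  x3: GS value = (-1 - (1.5)·2.166 - (-3)·2.974) / (5.5) = 0.850;  x3 ← (1−ω)·1.000 + ω·0.850 = 0.790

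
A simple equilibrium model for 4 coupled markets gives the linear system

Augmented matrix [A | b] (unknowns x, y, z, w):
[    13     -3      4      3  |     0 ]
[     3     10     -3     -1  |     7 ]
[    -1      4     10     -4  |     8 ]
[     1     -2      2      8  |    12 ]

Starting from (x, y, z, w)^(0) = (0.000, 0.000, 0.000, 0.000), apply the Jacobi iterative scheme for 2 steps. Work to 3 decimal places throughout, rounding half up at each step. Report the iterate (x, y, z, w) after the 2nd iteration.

(-0.431, 1.090, 1.120, 1.475)

Iteration 1:
  x = (0 - (-3)·0.000 - (4)·0.000 - (3)·0.000) / (13) = 0.000
  y = (7 - (3)·0.000 - (-3)·0.000 - (-1)·0.000) / (10) = 0.700
  z = (8 - (-1)·0.000 - (4)·0.000 - (-4)·0.000) / (10) = 0.800
  w = (12 - (1)·0.000 - (-2)·0.000 - (2)·0.000) / (8) = 1.500
Iteration 2:
  x = (0 - (-3)·0.700 - (4)·0.800 - (3)·1.500) / (13) = -0.431
  y = (7 - (3)·0.000 - (-3)·0.800 - (-1)·1.500) / (10) = 1.090
  z = (8 - (-1)·0.000 - (4)·0.700 - (-4)·1.500) / (10) = 1.120
  w = (12 - (1)·0.000 - (-2)·0.700 - (2)·0.800) / (8) = 1.475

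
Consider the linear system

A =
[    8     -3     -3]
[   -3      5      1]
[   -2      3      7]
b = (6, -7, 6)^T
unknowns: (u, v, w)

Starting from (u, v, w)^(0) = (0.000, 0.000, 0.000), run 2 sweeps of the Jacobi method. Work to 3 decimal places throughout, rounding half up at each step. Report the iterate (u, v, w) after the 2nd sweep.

Iteration 1:
  u = (6 - (-3)·0.000 - (-3)·0.000) / (8) = 0.750
  v = (-7 - (-3)·0.000 - (1)·0.000) / (5) = -1.400
  w = (6 - (-2)·0.000 - (3)·0.000) / (7) = 0.857
Iteration 2:
  u = (6 - (-3)·-1.400 - (-3)·0.857) / (8) = 0.546
  v = (-7 - (-3)·0.750 - (1)·0.857) / (5) = -1.121
  w = (6 - (-2)·0.750 - (3)·-1.400) / (7) = 1.671

(0.546, -1.121, 1.671)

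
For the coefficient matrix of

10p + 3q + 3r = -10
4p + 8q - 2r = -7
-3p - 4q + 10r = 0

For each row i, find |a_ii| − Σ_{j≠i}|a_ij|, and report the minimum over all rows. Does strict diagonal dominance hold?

row 1: |10| − (3+3) = 4
row 2: |8| − (4+2) = 2
row 3: |10| − (3+4) = 3
minimum over rows = 2 → strictly diagonally dominant (convergence guaranteed)

2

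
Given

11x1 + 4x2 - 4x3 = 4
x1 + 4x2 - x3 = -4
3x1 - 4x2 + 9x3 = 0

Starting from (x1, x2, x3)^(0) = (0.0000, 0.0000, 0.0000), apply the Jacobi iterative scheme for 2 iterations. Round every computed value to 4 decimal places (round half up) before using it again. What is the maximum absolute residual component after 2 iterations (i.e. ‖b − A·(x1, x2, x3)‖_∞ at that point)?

1.8991

Iteration 1:
  x1 = (4 - (4)·0.0000 - (-4)·0.0000) / (11) = 0.3636
  x2 = (-4 - (1)·0.0000 - (-1)·0.0000) / (4) = -1.0000
  x3 = (0 - (3)·0.0000 - (-4)·0.0000) / (9) = 0.0000
Iteration 2:
  x1 = (4 - (4)·-1.0000 - (-4)·0.0000) / (11) = 0.7273
  x2 = (-4 - (1)·0.3636 - (-1)·0.0000) / (4) = -1.0909
  x3 = (0 - (3)·0.3636 - (-4)·-1.0000) / (9) = -0.5656
Residual b − A·x = (-1.8991, -0.9293, -1.4551); ∞-norm = 1.8991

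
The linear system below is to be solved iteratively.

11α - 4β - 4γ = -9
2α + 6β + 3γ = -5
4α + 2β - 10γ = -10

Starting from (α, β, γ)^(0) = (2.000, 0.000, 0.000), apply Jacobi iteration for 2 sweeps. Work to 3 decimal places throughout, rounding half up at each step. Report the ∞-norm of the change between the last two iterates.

1.427

Iteration 1:
  α = (-9 - (-4)·0.000 - (-4)·0.000) / (11) = -0.818
  β = (-5 - (2)·2.000 - (3)·0.000) / (6) = -1.500
  γ = (-10 - (4)·2.000 - (2)·0.000) / (-10) = 1.800
Iteration 2:
  α = (-9 - (-4)·-1.500 - (-4)·1.800) / (11) = -0.709
  β = (-5 - (2)·-0.818 - (3)·1.800) / (6) = -1.461
  γ = (-10 - (4)·-0.818 - (2)·-1.500) / (-10) = 0.373
Change: (0.109, 0.039, -1.427) → max |·| = 1.427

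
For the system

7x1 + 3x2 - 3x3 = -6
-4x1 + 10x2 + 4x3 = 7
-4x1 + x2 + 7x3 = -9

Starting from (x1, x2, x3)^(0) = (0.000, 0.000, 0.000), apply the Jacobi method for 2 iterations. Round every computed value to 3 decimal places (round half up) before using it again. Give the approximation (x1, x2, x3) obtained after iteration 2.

(-1.708, 0.872, -1.875)

Iteration 1:
  x1 = (-6 - (3)·0.000 - (-3)·0.000) / (7) = -0.857
  x2 = (7 - (-4)·0.000 - (4)·0.000) / (10) = 0.700
  x3 = (-9 - (-4)·0.000 - (1)·0.000) / (7) = -1.286
Iteration 2:
  x1 = (-6 - (3)·0.700 - (-3)·-1.286) / (7) = -1.708
  x2 = (7 - (-4)·-0.857 - (4)·-1.286) / (10) = 0.872
  x3 = (-9 - (-4)·-0.857 - (1)·0.700) / (7) = -1.875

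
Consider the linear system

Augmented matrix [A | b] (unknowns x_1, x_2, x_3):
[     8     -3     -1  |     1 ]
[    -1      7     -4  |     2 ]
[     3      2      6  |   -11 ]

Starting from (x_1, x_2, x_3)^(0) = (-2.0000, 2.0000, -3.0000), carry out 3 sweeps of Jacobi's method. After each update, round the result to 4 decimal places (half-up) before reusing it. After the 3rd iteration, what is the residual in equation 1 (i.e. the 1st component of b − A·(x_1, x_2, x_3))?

-0.3390

Iteration 1:
  x_1 = (1 - (-3)·2.0000 - (-1)·-3.0000) / (8) = 0.5000
  x_2 = (2 - (-1)·-2.0000 - (-4)·-3.0000) / (7) = -1.7143
  x_3 = (-11 - (3)·-2.0000 - (2)·2.0000) / (6) = -1.5000
Iteration 2:
  x_1 = (1 - (-3)·-1.7143 - (-1)·-1.5000) / (8) = -0.7054
  x_2 = (2 - (-1)·0.5000 - (-4)·-1.5000) / (7) = -0.5000
  x_3 = (-11 - (3)·0.5000 - (2)·-1.7143) / (6) = -1.5119
Iteration 3:
  x_1 = (1 - (-3)·-0.5000 - (-1)·-1.5119) / (8) = -0.2515
  x_2 = (2 - (-1)·-0.7054 - (-4)·-1.5119) / (7) = -0.6790
  x_3 = (-11 - (3)·-0.7054 - (2)·-0.5000) / (6) = -1.3140
Residual b − A·x = (-0.3390, 1.2455, -1.0035)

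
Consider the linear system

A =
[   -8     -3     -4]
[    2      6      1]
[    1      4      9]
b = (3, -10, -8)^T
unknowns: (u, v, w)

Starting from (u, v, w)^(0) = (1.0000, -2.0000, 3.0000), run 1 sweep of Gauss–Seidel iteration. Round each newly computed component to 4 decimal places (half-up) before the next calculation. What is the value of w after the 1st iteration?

0.0324

Iteration 1:
  u = (3 - (-3)·-2.0000 - (-4)·3.0000) / (-8) = -1.1250
  v = (-10 - (2)·-1.1250 - (1)·3.0000) / (6) = -1.7917
  w = (-8 - (1)·-1.1250 - (4)·-1.7917) / (9) = 0.0324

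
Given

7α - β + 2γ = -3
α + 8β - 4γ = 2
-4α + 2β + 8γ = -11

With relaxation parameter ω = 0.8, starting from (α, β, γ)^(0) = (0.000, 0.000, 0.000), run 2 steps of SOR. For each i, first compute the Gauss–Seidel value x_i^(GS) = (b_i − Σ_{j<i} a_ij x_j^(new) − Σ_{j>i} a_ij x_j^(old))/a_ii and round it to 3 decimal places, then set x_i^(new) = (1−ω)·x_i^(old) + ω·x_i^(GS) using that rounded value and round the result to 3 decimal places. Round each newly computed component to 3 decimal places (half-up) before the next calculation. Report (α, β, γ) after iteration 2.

Iteration 1:
  α: GS value = (-3 - (-1)·0.000 - (2)·0.000) / (7) = -0.429;  α ← (1−ω)·0.000 + ω·-0.429 = -0.343
  β: GS value = (2 - (1)·-0.343 - (-4)·0.000) / (8) = 0.293;  β ← (1−ω)·0.000 + ω·0.293 = 0.234
  γ: GS value = (-11 - (-4)·-0.343 - (2)·0.234) / (8) = -1.605;  γ ← (1−ω)·0.000 + ω·-1.605 = -1.284
Iteration 2:
  α: GS value = (-3 - (-1)·0.234 - (2)·-1.284) / (7) = -0.028;  α ← (1−ω)·-0.343 + ω·-0.028 = -0.091
  β: GS value = (2 - (1)·-0.091 - (-4)·-1.284) / (8) = -0.381;  β ← (1−ω)·0.234 + ω·-0.381 = -0.258
  γ: GS value = (-11 - (-4)·-0.091 - (2)·-0.258) / (8) = -1.356;  γ ← (1−ω)·-1.284 + ω·-1.356 = -1.342

(-0.091, -0.258, -1.342)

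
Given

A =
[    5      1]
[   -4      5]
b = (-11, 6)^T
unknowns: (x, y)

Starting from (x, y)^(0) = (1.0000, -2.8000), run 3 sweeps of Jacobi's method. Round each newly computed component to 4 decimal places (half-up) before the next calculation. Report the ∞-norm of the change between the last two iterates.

Iteration 1:
  x = (-11 - (1)·-2.8000) / (5) = -1.6400
  y = (6 - (-4)·1.0000) / (5) = 2.0000
Iteration 2:
  x = (-11 - (1)·2.0000) / (5) = -2.6000
  y = (6 - (-4)·-1.6400) / (5) = -0.1120
Iteration 3:
  x = (-11 - (1)·-0.1120) / (5) = -2.1776
  y = (6 - (-4)·-2.6000) / (5) = -0.8800
Change: (0.4224, -0.7680) → max |·| = 0.7680

0.7680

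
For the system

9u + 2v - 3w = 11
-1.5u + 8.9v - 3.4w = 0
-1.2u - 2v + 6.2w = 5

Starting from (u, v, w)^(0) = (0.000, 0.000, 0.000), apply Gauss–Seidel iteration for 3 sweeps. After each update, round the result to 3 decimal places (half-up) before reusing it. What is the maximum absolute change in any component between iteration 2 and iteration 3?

Iteration 1:
  u = (11 - (2)·0.000 - (-3)·0.000) / (9) = 1.222
  v = (0 - (-1.5)·1.222 - (-3.4)·0.000) / (8.9) = 0.206
  w = (5 - (-1.2)·1.222 - (-2)·0.206) / (6.2) = 1.109
Iteration 2:
  u = (11 - (2)·0.206 - (-3)·1.109) / (9) = 1.546
  v = (0 - (-1.5)·1.546 - (-3.4)·1.109) / (8.9) = 0.684
  w = (5 - (-1.2)·1.546 - (-2)·0.684) / (6.2) = 1.326
Iteration 3:
  u = (11 - (2)·0.684 - (-3)·1.326) / (9) = 1.512
  v = (0 - (-1.5)·1.512 - (-3.4)·1.326) / (8.9) = 0.761
  w = (5 - (-1.2)·1.512 - (-2)·0.761) / (6.2) = 1.345
Change: (-0.034, 0.077, 0.019) → max |·| = 0.077

0.077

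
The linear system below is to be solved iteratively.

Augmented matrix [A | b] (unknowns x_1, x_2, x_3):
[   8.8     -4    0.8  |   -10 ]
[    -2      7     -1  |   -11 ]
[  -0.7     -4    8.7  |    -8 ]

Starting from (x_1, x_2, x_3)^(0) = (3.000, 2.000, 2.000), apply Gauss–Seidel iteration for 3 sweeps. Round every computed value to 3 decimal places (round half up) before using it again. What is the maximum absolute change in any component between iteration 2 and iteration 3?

Iteration 1:
  x_1 = (-10 - (-4)·2.000 - (0.8)·2.000) / (8.8) = -0.409
  x_2 = (-11 - (-2)·-0.409 - (-1)·2.000) / (7) = -1.403
  x_3 = (-8 - (-0.7)·-0.409 - (-4)·-1.403) / (8.7) = -1.598
Iteration 2:
  x_1 = (-10 - (-4)·-1.403 - (0.8)·-1.598) / (8.8) = -1.629
  x_2 = (-11 - (-2)·-1.629 - (-1)·-1.598) / (7) = -2.265
  x_3 = (-8 - (-0.7)·-1.629 - (-4)·-2.265) / (8.7) = -2.092
Iteration 3:
  x_1 = (-10 - (-4)·-2.265 - (0.8)·-2.092) / (8.8) = -1.976
  x_2 = (-11 - (-2)·-1.976 - (-1)·-2.092) / (7) = -2.435
  x_3 = (-8 - (-0.7)·-1.976 - (-4)·-2.435) / (8.7) = -2.198
Change: (-0.347, -0.170, -0.106) → max |·| = 0.347

0.347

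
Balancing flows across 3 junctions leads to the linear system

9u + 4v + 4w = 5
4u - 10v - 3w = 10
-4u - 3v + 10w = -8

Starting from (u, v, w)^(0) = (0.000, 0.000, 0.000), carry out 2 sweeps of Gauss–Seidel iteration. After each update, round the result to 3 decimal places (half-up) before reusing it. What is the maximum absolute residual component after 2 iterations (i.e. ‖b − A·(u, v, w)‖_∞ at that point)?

3.866

Iteration 1:
  u = (5 - (4)·0.000 - (4)·0.000) / (9) = 0.556
  v = (10 - (4)·0.556 - (-3)·0.000) / (-10) = -0.778
  w = (-8 - (-4)·0.556 - (-3)·-0.778) / (10) = -0.811
Iteration 2:
  u = (5 - (4)·-0.778 - (4)·-0.811) / (9) = 1.262
  v = (10 - (4)·1.262 - (-3)·-0.811) / (-10) = -0.252
  w = (-8 - (-4)·1.262 - (-3)·-0.252) / (10) = -0.371
Residual b − A·x = (-3.866, 1.319, 0.002); ∞-norm = 3.866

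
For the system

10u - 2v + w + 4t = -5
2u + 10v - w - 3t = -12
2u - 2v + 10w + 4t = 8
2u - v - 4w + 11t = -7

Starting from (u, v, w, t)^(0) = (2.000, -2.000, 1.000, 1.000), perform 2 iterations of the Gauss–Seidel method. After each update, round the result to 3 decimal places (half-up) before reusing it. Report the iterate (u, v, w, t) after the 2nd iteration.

(-0.574, -1.094, 0.784, -0.346)

Iteration 1:
  u = (-5 - (-2)·-2.000 - (1)·1.000 - (4)·1.000) / (10) = -1.400
  v = (-12 - (2)·-1.400 - (-1)·1.000 - (-3)·1.000) / (10) = -0.520
  w = (8 - (2)·-1.400 - (-2)·-0.520 - (4)·1.000) / (10) = 0.576
  t = (-7 - (2)·-1.400 - (-1)·-0.520 - (-4)·0.576) / (11) = -0.220
Iteration 2:
  u = (-5 - (-2)·-0.520 - (1)·0.576 - (4)·-0.220) / (10) = -0.574
  v = (-12 - (2)·-0.574 - (-1)·0.576 - (-3)·-0.220) / (10) = -1.094
  w = (8 - (2)·-0.574 - (-2)·-1.094 - (4)·-0.220) / (10) = 0.784
  t = (-7 - (2)·-0.574 - (-1)·-1.094 - (-4)·0.784) / (11) = -0.346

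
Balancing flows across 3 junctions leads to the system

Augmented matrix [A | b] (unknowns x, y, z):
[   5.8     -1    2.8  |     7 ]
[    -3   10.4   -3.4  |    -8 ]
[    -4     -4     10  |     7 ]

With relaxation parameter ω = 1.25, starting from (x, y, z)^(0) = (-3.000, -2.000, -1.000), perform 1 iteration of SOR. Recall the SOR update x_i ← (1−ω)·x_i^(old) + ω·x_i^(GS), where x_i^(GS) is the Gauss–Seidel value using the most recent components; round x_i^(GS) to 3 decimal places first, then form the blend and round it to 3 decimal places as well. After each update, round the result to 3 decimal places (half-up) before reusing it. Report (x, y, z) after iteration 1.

Iteration 1:
  x: GS value = (7 - (-1)·-2.000 - (2.8)·-1.000) / (5.8) = 1.345;  x ← (1−ω)·-3.000 + ω·1.345 = 2.431
  y: GS value = (-8 - (-3)·2.431 - (-3.4)·-1.000) / (10.4) = -0.395;  y ← (1−ω)·-2.000 + ω·-0.395 = 0.006
  z: GS value = (7 - (-4)·2.431 - (-4)·0.006) / (10) = 1.675;  z ← (1−ω)·-1.000 + ω·1.675 = 2.344

(2.431, 0.006, 2.344)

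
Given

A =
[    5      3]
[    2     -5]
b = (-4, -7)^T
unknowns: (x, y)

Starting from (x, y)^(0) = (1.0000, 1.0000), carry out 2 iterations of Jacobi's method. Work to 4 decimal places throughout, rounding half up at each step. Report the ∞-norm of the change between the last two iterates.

Iteration 1:
  x = (-4 - (3)·1.0000) / (5) = -1.4000
  y = (-7 - (2)·1.0000) / (-5) = 1.8000
Iteration 2:
  x = (-4 - (3)·1.8000) / (5) = -1.8800
  y = (-7 - (2)·-1.4000) / (-5) = 0.8400
Change: (-0.4800, -0.9600) → max |·| = 0.9600

0.9600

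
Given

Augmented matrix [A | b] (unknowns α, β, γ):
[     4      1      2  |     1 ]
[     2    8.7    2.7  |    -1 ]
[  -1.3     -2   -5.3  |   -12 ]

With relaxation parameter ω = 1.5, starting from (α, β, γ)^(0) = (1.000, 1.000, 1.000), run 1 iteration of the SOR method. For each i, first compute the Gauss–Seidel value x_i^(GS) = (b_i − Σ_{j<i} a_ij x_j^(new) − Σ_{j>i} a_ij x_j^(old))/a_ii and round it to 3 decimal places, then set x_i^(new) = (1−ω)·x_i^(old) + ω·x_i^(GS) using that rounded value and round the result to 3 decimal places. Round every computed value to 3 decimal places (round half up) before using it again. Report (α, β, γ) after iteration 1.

(-1.250, -0.707, 3.757)

Iteration 1:
  α: GS value = (1 - (1)·1.000 - (2)·1.000) / (4) = -0.500;  α ← (1−ω)·1.000 + ω·-0.500 = -1.250
  β: GS value = (-1 - (2)·-1.250 - (2.7)·1.000) / (8.7) = -0.138;  β ← (1−ω)·1.000 + ω·-0.138 = -0.707
  γ: GS value = (-12 - (-1.3)·-1.250 - (-2)·-0.707) / (-5.3) = 2.838;  γ ← (1−ω)·1.000 + ω·2.838 = 3.757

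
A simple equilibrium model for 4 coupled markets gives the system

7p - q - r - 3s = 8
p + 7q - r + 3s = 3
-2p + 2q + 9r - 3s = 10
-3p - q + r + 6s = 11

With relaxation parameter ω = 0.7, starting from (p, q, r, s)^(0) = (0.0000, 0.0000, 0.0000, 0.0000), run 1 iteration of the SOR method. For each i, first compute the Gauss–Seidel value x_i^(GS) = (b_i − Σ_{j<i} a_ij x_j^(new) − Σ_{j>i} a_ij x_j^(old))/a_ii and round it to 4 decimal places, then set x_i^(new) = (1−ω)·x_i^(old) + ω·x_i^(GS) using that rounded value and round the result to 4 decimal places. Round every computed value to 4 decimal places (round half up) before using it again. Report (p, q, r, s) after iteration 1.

Iteration 1:
  p: GS value = (8 - (-1)·0.0000 - (-1)·0.0000 - (-3)·0.0000) / (7) = 1.1429;  p ← (1−ω)·0.0000 + ω·1.1429 = 0.8000
  q: GS value = (3 - (1)·0.8000 - (-1)·0.0000 - (3)·0.0000) / (7) = 0.3143;  q ← (1−ω)·0.0000 + ω·0.3143 = 0.2200
  r: GS value = (10 - (-2)·0.8000 - (2)·0.2200 - (-3)·0.0000) / (9) = 1.2400;  r ← (1−ω)·0.0000 + ω·1.2400 = 0.8680
  s: GS value = (11 - (-3)·0.8000 - (-1)·0.2200 - (1)·0.8680) / (6) = 2.1253;  s ← (1−ω)·0.0000 + ω·2.1253 = 1.4877

(0.8000, 0.2200, 0.8680, 1.4877)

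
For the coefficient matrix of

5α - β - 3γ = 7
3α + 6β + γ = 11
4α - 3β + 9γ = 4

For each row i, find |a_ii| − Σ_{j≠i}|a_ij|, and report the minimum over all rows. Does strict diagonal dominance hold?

1

row 1: |5| − (1+3) = 1
row 2: |6| − (3+1) = 2
row 3: |9| − (4+3) = 2
minimum over rows = 1 → strictly diagonally dominant (convergence guaranteed)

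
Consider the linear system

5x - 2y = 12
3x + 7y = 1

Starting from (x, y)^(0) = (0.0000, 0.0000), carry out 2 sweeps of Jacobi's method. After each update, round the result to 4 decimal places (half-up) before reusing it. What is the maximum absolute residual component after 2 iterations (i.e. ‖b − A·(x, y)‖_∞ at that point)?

2.0574

Iteration 1:
  x = (12 - (-2)·0.0000) / (5) = 2.4000
  y = (1 - (3)·0.0000) / (7) = 0.1429
Iteration 2:
  x = (12 - (-2)·0.1429) / (5) = 2.4572
  y = (1 - (3)·2.4000) / (7) = -0.8857
Residual b − A·x = (-2.0574, -0.1717); ∞-norm = 2.0574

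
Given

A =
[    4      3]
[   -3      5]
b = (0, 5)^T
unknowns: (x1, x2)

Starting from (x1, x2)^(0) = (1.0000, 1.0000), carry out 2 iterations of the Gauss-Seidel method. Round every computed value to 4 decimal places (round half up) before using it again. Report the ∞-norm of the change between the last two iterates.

Iteration 1:
  x1 = (0 - (3)·1.0000) / (4) = -0.7500
  x2 = (5 - (-3)·-0.7500) / (5) = 0.5500
Iteration 2:
  x1 = (0 - (3)·0.5500) / (4) = -0.4125
  x2 = (5 - (-3)·-0.4125) / (5) = 0.7525
Change: (0.3375, 0.2025) → max |·| = 0.3375

0.3375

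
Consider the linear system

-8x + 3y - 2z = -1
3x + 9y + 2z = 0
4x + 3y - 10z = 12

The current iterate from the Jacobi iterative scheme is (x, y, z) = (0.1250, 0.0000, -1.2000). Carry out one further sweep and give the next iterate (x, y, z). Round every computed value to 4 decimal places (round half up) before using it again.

One sweep:
  x = (-1 - (3)·0.0000 - (-2)·-1.2000) / (-8) = 0.4250
  y = (0 - (3)·0.1250 - (2)·-1.2000) / (9) = 0.2250
  z = (12 - (4)·0.1250 - (3)·0.0000) / (-10) = -1.1500

(0.4250, 0.2250, -1.1500)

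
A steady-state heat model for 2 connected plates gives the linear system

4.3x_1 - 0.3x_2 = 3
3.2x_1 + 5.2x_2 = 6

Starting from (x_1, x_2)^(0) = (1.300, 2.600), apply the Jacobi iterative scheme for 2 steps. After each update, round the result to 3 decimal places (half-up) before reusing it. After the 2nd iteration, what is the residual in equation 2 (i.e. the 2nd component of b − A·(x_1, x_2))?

Iteration 1:
  x_1 = (3 - (-0.3)·2.600) / (4.3) = 0.879
  x_2 = (6 - (3.2)·1.300) / (5.2) = 0.354
Iteration 2:
  x_1 = (3 - (-0.3)·0.354) / (4.3) = 0.722
  x_2 = (6 - (3.2)·0.879) / (5.2) = 0.613
Residual b − A·x = (0.079, 0.502)

0.502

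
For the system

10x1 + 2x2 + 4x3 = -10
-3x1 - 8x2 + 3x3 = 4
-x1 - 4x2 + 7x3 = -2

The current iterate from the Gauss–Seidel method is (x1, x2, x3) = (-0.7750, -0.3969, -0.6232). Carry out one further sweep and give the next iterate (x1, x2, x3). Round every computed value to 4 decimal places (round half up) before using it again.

One sweep:
  x1 = (-10 - (2)·-0.3969 - (4)·-0.6232) / (10) = -0.6713
  x2 = (4 - (-3)·-0.6713 - (3)·-0.6232) / (-8) = -0.4820
  x3 = (-2 - (-1)·-0.6713 - (-4)·-0.4820) / (7) = -0.6570

(-0.6713, -0.4820, -0.6570)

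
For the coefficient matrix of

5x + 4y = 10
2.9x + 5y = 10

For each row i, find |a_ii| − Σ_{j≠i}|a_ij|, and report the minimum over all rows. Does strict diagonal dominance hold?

1

row 1: |5| − (4) = 1
row 2: |5| − (2.9) = 2.1
minimum over rows = 1 → strictly diagonally dominant (convergence guaranteed)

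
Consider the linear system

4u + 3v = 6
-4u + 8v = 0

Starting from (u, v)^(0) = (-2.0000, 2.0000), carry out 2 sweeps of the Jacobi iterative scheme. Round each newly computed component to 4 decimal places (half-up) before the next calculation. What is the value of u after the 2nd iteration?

2.2500

Iteration 1:
  u = (6 - (3)·2.0000) / (4) = 0.0000
  v = (0 - (-4)·-2.0000) / (8) = -1.0000
Iteration 2:
  u = (6 - (3)·-1.0000) / (4) = 2.2500
  v = (0 - (-4)·0.0000) / (8) = 0.0000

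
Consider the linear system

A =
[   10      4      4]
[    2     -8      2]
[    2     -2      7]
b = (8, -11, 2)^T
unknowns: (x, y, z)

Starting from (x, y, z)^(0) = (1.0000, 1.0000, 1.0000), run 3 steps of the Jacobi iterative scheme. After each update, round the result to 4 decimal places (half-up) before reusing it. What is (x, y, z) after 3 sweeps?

Iteration 1:
  x = (8 - (4)·1.0000 - (4)·1.0000) / (10) = 0.0000
  y = (-11 - (2)·1.0000 - (2)·1.0000) / (-8) = 1.8750
  z = (2 - (2)·1.0000 - (-2)·1.0000) / (7) = 0.2857
Iteration 2:
  x = (8 - (4)·1.8750 - (4)·0.2857) / (10) = -0.0643
  y = (-11 - (2)·0.0000 - (2)·0.2857) / (-8) = 1.4464
  z = (2 - (2)·0.0000 - (-2)·1.8750) / (7) = 0.8214
Iteration 3:
  x = (8 - (4)·1.4464 - (4)·0.8214) / (10) = -0.1071
  y = (-11 - (2)·-0.0643 - (2)·0.8214) / (-8) = 1.5643
  z = (2 - (2)·-0.0643 - (-2)·1.4464) / (7) = 0.7173

(-0.1071, 1.5643, 0.7173)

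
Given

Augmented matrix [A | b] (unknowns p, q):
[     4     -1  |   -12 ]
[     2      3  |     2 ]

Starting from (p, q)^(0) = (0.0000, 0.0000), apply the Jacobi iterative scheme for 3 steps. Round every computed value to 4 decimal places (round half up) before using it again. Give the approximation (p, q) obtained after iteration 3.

Iteration 1:
  p = (-12 - (-1)·0.0000) / (4) = -3.0000
  q = (2 - (2)·0.0000) / (3) = 0.6667
Iteration 2:
  p = (-12 - (-1)·0.6667) / (4) = -2.8333
  q = (2 - (2)·-3.0000) / (3) = 2.6667
Iteration 3:
  p = (-12 - (-1)·2.6667) / (4) = -2.3333
  q = (2 - (2)·-2.8333) / (3) = 2.5555

(-2.3333, 2.5555)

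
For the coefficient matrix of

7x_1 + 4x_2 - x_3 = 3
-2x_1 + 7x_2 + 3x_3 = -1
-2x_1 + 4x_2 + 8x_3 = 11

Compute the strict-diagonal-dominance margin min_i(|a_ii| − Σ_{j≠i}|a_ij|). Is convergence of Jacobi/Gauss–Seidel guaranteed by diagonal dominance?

row 1: |7| − (4+1) = 2
row 2: |7| − (2+3) = 2
row 3: |8| − (2+4) = 2
minimum over rows = 2 → strictly diagonally dominant (convergence guaranteed)

2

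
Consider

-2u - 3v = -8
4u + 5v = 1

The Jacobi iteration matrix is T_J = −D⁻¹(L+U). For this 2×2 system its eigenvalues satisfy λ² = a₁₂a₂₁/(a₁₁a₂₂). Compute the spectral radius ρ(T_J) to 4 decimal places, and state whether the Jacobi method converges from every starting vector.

1.0954

a₁₂a₂₁/(a₁₁a₂₂) = (-3)·(4) / ((-2)·(5)) = 1.200000
ρ = √|1.200000| = √1.200000 = 1.0954
ρ > 1, so Jacobi diverges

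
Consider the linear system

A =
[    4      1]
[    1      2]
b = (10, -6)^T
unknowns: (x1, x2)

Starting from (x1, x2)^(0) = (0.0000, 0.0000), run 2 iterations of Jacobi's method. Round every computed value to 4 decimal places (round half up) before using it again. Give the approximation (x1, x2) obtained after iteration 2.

Iteration 1:
  x1 = (10 - (1)·0.0000) / (4) = 2.5000
  x2 = (-6 - (1)·0.0000) / (2) = -3.0000
Iteration 2:
  x1 = (10 - (1)·-3.0000) / (4) = 3.2500
  x2 = (-6 - (1)·2.5000) / (2) = -4.2500

(3.2500, -4.2500)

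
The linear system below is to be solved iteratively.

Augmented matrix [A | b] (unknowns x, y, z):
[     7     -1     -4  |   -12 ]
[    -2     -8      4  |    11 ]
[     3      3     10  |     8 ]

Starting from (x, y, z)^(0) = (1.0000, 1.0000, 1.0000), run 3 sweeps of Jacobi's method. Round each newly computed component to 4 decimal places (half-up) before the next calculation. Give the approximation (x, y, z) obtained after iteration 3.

(-1.0393, -0.2161, 1.6357)

Iteration 1:
  x = (-12 - (-1)·1.0000 - (-4)·1.0000) / (7) = -1.0000
  y = (11 - (-2)·1.0000 - (4)·1.0000) / (-8) = -1.1250
  z = (8 - (3)·1.0000 - (3)·1.0000) / (10) = 0.2000
Iteration 2:
  x = (-12 - (-1)·-1.1250 - (-4)·0.2000) / (7) = -1.7607
  y = (11 - (-2)·-1.0000 - (4)·0.2000) / (-8) = -1.0250
  z = (8 - (3)·-1.0000 - (3)·-1.1250) / (10) = 1.4375
Iteration 3:
  x = (-12 - (-1)·-1.0250 - (-4)·1.4375) / (7) = -1.0393
  y = (11 - (-2)·-1.7607 - (4)·1.4375) / (-8) = -0.2161
  z = (8 - (3)·-1.7607 - (3)·-1.0250) / (10) = 1.6357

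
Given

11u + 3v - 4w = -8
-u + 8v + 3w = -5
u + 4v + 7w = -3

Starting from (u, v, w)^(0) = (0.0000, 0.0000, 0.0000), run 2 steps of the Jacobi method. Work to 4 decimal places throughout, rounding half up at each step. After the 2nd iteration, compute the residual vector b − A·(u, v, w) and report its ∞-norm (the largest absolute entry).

Iteration 1:
  u = (-8 - (3)·0.0000 - (-4)·0.0000) / (11) = -0.7273
  v = (-5 - (-1)·0.0000 - (3)·0.0000) / (8) = -0.6250
  w = (-3 - (1)·0.0000 - (4)·0.0000) / (7) = -0.4286
Iteration 2:
  u = (-8 - (3)·-0.6250 - (-4)·-0.4286) / (11) = -0.7127
  v = (-5 - (-1)·-0.7273 - (3)·-0.4286) / (8) = -0.5552
  w = (-3 - (1)·-0.7273 - (4)·-0.6250) / (7) = 0.0325
Residual b − A·x = (1.6353, -1.3686, -0.2940); ∞-norm = 1.6353

1.6353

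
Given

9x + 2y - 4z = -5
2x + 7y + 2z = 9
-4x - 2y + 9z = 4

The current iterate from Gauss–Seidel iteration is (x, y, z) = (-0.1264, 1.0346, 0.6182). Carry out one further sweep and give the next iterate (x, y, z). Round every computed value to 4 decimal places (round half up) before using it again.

(-0.5107, 1.2550, 0.4964)

One sweep:
  x = (-5 - (2)·1.0346 - (-4)·0.6182) / (9) = -0.5107
  y = (9 - (2)·-0.5107 - (2)·0.6182) / (7) = 1.2550
  z = (4 - (-4)·-0.5107 - (-2)·1.2550) / (9) = 0.4964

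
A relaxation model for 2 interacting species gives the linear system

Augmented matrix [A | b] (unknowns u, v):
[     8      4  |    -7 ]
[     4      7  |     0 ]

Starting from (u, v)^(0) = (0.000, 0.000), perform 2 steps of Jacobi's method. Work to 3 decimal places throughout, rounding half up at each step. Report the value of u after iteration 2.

-0.875

Iteration 1:
  u = (-7 - (4)·0.000) / (8) = -0.875
  v = (0 - (4)·0.000) / (7) = 0.000
Iteration 2:
  u = (-7 - (4)·0.000) / (8) = -0.875
  v = (0 - (4)·-0.875) / (7) = 0.500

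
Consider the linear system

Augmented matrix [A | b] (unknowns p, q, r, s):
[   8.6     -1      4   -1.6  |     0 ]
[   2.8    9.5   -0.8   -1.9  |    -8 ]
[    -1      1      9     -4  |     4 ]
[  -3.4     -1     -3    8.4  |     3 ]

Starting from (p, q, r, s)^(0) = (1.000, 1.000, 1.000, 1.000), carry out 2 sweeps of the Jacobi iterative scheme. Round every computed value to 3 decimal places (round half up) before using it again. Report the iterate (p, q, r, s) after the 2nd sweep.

Iteration 1:
  p = (0 - (-1)·1.000 - (4)·1.000 - (-1.6)·1.000) / (8.6) = -0.163
  q = (-8 - (2.8)·1.000 - (-0.8)·1.000 - (-1.9)·1.000) / (9.5) = -0.853
  r = (4 - (-1)·1.000 - (1)·1.000 - (-4)·1.000) / (9) = 0.889
  s = (3 - (-3.4)·1.000 - (-1)·1.000 - (-3)·1.000) / (8.4) = 1.238
Iteration 2:
  p = (0 - (-1)·-0.853 - (4)·0.889 - (-1.6)·1.238) / (8.6) = -0.282
  q = (-8 - (2.8)·-0.163 - (-0.8)·0.889 - (-1.9)·1.238) / (9.5) = -0.472
  r = (4 - (-1)·-0.163 - (1)·-0.853 - (-4)·1.238) / (9) = 1.071
  s = (3 - (-3.4)·-0.163 - (-1)·-0.853 - (-3)·0.889) / (8.4) = 0.507

(-0.282, -0.472, 1.071, 0.507)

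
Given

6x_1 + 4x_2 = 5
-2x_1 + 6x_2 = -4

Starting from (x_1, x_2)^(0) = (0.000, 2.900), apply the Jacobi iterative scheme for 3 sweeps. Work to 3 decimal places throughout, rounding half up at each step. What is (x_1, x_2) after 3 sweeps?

Iteration 1:
  x_1 = (5 - (4)·2.900) / (6) = -1.100
  x_2 = (-4 - (-2)·0.000) / (6) = -0.667
Iteration 2:
  x_1 = (5 - (4)·-0.667) / (6) = 1.278
  x_2 = (-4 - (-2)·-1.100) / (6) = -1.033
Iteration 3:
  x_1 = (5 - (4)·-1.033) / (6) = 1.522
  x_2 = (-4 - (-2)·1.278) / (6) = -0.241

(1.522, -0.241)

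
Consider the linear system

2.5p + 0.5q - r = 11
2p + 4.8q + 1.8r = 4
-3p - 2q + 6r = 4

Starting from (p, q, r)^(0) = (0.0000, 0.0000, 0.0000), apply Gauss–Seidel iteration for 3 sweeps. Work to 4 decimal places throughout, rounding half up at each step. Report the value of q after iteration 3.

-2.6426

Iteration 1:
  p = (11 - (0.5)·0.0000 - (-1)·0.0000) / (2.5) = 4.4000
  q = (4 - (2)·4.4000 - (1.8)·0.0000) / (4.8) = -1.0000
  r = (4 - (-3)·4.4000 - (-2)·-1.0000) / (6) = 2.5333
Iteration 2:
  p = (11 - (0.5)·-1.0000 - (-1)·2.5333) / (2.5) = 5.6133
  q = (4 - (2)·5.6133 - (1.8)·2.5333) / (4.8) = -2.4555
  r = (4 - (-3)·5.6133 - (-2)·-2.4555) / (6) = 2.6548
Iteration 3:
  p = (11 - (0.5)·-2.4555 - (-1)·2.6548) / (2.5) = 5.9530
  q = (4 - (2)·5.9530 - (1.8)·2.6548) / (4.8) = -2.6426
  r = (4 - (-3)·5.9530 - (-2)·-2.6426) / (6) = 2.7623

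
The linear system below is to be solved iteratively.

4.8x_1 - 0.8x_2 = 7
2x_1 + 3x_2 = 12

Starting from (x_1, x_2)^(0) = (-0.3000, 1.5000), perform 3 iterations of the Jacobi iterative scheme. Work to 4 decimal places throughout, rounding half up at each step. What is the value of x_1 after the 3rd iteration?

1.9352

Iteration 1:
  x_1 = (7 - (-0.8)·1.5000) / (4.8) = 1.7083
  x_2 = (12 - (2)·-0.3000) / (3) = 4.2000
Iteration 2:
  x_1 = (7 - (-0.8)·4.2000) / (4.8) = 2.1583
  x_2 = (12 - (2)·1.7083) / (3) = 2.8611
Iteration 3:
  x_1 = (7 - (-0.8)·2.8611) / (4.8) = 1.9352
  x_2 = (12 - (2)·2.1583) / (3) = 2.5611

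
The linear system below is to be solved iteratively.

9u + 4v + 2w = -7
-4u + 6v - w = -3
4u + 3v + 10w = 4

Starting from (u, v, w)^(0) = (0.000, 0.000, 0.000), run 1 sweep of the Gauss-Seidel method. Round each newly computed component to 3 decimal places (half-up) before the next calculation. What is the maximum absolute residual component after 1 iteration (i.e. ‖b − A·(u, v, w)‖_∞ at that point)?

Iteration 1:
  u = (-7 - (4)·0.000 - (2)·0.000) / (9) = -0.778
  v = (-3 - (-4)·-0.778 - (-1)·0.000) / (6) = -1.019
  w = (4 - (4)·-0.778 - (3)·-1.019) / (10) = 1.017
Residual b − A·x = (2.044, 1.019, -0.001); ∞-norm = 2.044

2.044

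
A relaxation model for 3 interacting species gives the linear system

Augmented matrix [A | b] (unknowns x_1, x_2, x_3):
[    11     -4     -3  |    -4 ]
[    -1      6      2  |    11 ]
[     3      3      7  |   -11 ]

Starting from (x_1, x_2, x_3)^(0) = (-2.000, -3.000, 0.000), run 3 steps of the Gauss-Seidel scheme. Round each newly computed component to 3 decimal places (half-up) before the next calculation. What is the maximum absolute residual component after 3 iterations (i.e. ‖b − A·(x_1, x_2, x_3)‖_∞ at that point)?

Iteration 1:
  x_1 = (-4 - (-4)·-3.000 - (-3)·0.000) / (11) = -1.455
  x_2 = (11 - (-1)·-1.455 - (2)·0.000) / (6) = 1.591
  x_3 = (-11 - (3)·-1.455 - (3)·1.591) / (7) = -1.630
Iteration 2:
  x_1 = (-4 - (-4)·1.591 - (-3)·-1.630) / (11) = -0.230
  x_2 = (11 - (-1)·-0.230 - (2)·-1.630) / (6) = 2.338
  x_3 = (-11 - (3)·-0.230 - (3)·2.338) / (7) = -2.475
Iteration 3:
  x_1 = (-4 - (-4)·2.338 - (-3)·-2.475) / (11) = -0.188
  x_2 = (11 - (-1)·-0.188 - (2)·-2.475) / (6) = 2.627
  x_3 = (-11 - (3)·-0.188 - (3)·2.627) / (7) = -2.617
Residual b − A·x = (0.725, 0.284, 0.002); ∞-norm = 0.725

0.725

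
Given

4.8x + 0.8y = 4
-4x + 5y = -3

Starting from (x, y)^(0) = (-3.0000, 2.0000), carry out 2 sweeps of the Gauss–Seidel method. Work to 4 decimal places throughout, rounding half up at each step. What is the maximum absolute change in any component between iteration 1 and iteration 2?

0.3667

Iteration 1:
  x = (4 - (0.8)·2.0000) / (4.8) = 0.5000
  y = (-3 - (-4)·0.5000) / (5) = -0.2000
Iteration 2:
  x = (4 - (0.8)·-0.2000) / (4.8) = 0.8667
  y = (-3 - (-4)·0.8667) / (5) = 0.0934
Change: (0.3667, 0.2934) → max |·| = 0.3667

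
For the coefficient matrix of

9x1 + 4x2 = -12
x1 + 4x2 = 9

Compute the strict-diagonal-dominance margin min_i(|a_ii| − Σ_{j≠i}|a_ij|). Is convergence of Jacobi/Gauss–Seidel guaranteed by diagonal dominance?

3

row 1: |9| − (4) = 5
row 2: |4| − (1) = 3
minimum over rows = 3 → strictly diagonally dominant (convergence guaranteed)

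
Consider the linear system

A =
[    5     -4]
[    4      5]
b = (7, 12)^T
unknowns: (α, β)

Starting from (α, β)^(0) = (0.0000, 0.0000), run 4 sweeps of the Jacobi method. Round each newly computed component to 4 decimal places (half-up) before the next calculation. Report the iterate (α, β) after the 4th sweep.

(1.1952, 0.4608)

Iteration 1:
  α = (7 - (-4)·0.0000) / (5) = 1.4000
  β = (12 - (4)·0.0000) / (5) = 2.4000
Iteration 2:
  α = (7 - (-4)·2.4000) / (5) = 3.3200
  β = (12 - (4)·1.4000) / (5) = 1.2800
Iteration 3:
  α = (7 - (-4)·1.2800) / (5) = 2.4240
  β = (12 - (4)·3.3200) / (5) = -0.2560
Iteration 4:
  α = (7 - (-4)·-0.2560) / (5) = 1.1952
  β = (12 - (4)·2.4240) / (5) = 0.4608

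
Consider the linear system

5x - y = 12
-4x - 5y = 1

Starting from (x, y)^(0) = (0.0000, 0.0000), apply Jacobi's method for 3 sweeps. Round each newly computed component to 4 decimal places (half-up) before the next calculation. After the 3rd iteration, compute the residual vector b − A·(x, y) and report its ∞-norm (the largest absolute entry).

Iteration 1:
  x = (12 - (-1)·0.0000) / (5) = 2.4000
  y = (1 - (-4)·0.0000) / (-5) = -0.2000
Iteration 2:
  x = (12 - (-1)·-0.2000) / (5) = 2.3600
  y = (1 - (-4)·2.4000) / (-5) = -2.1200
Iteration 3:
  x = (12 - (-1)·-2.1200) / (5) = 1.9760
  y = (1 - (-4)·2.3600) / (-5) = -2.0880
Residual b − A·x = (0.0320, -1.5360); ∞-norm = 1.5360

1.5360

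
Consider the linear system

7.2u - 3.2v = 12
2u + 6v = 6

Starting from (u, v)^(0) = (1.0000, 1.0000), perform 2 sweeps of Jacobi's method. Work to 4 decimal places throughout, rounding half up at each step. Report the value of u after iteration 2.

1.9630

Iteration 1:
  u = (12 - (-3.2)·1.0000) / (7.2) = 2.1111
  v = (6 - (2)·1.0000) / (6) = 0.6667
Iteration 2:
  u = (12 - (-3.2)·0.6667) / (7.2) = 1.9630
  v = (6 - (2)·2.1111) / (6) = 0.2963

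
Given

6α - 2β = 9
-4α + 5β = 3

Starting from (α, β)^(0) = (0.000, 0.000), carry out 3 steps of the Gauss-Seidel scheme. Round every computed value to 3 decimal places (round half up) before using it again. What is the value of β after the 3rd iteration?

2.408

Iteration 1:
  α = (9 - (-2)·0.000) / (6) = 1.500
  β = (3 - (-4)·1.500) / (5) = 1.800
Iteration 2:
  α = (9 - (-2)·1.800) / (6) = 2.100
  β = (3 - (-4)·2.100) / (5) = 2.280
Iteration 3:
  α = (9 - (-2)·2.280) / (6) = 2.260
  β = (3 - (-4)·2.260) / (5) = 2.408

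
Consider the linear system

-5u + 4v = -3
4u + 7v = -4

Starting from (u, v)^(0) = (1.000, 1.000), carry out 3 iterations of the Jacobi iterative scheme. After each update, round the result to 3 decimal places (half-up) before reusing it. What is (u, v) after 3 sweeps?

Iteration 1:
  u = (-3 - (4)·1.000) / (-5) = 1.400
  v = (-4 - (4)·1.000) / (7) = -1.143
Iteration 2:
  u = (-3 - (4)·-1.143) / (-5) = -0.314
  v = (-4 - (4)·1.400) / (7) = -1.371
Iteration 3:
  u = (-3 - (4)·-1.371) / (-5) = -0.497
  v = (-4 - (4)·-0.314) / (7) = -0.392

(-0.497, -0.392)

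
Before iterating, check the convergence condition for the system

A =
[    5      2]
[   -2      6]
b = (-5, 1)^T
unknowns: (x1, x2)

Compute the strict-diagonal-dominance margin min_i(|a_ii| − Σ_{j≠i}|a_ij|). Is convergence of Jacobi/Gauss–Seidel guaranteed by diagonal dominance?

3

row 1: |5| − (2) = 3
row 2: |6| − (2) = 4
minimum over rows = 3 → strictly diagonally dominant (convergence guaranteed)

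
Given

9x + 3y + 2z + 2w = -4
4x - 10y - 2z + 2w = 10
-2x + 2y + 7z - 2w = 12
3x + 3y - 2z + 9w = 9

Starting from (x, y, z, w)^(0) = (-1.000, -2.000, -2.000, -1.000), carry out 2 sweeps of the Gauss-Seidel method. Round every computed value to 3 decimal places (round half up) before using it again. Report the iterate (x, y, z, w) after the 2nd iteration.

Iteration 1:
  x = (-4 - (3)·-2.000 - (2)·-2.000 - (2)·-1.000) / (9) = 0.889
  y = (10 - (4)·0.889 - (-2)·-2.000 - (2)·-1.000) / (-10) = -0.444
  z = (12 - (-2)·0.889 - (2)·-0.444 - (-2)·-1.000) / (7) = 1.809
  w = (9 - (3)·0.889 - (3)·-0.444 - (-2)·1.809) / (9) = 1.254
Iteration 2:
  x = (-4 - (3)·-0.444 - (2)·1.809 - (2)·1.254) / (9) = -0.977
  y = (10 - (4)·-0.977 - (-2)·1.809 - (2)·1.254) / (-10) = -1.502
  z = (12 - (-2)·-0.977 - (2)·-1.502 - (-2)·1.254) / (7) = 2.223
  w = (9 - (3)·-0.977 - (3)·-1.502 - (-2)·2.223) / (9) = 2.320

(-0.977, -1.502, 2.223, 2.320)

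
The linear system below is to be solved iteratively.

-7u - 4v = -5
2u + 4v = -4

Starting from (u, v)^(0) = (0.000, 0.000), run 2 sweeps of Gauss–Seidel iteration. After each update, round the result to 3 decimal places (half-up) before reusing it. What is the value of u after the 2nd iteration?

1.490

Iteration 1:
  u = (-5 - (-4)·0.000) / (-7) = 0.714
  v = (-4 - (2)·0.714) / (4) = -1.357
Iteration 2:
  u = (-5 - (-4)·-1.357) / (-7) = 1.490
  v = (-4 - (2)·1.490) / (4) = -1.745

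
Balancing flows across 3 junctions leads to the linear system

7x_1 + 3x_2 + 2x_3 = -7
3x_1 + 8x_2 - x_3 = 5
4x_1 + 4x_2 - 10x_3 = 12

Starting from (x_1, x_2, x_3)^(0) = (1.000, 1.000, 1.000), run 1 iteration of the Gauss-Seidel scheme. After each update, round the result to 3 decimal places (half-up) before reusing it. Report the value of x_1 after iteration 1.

Iteration 1:
  x_1 = (-7 - (3)·1.000 - (2)·1.000) / (7) = -1.714
  x_2 = (5 - (3)·-1.714 - (-1)·1.000) / (8) = 1.393
  x_3 = (12 - (4)·-1.714 - (4)·1.393) / (-10) = -1.328

-1.714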